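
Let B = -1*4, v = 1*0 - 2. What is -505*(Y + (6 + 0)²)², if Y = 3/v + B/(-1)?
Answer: -2994145/4 ≈ -7.4854e+5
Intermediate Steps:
v = -2 (v = 0 - 2 = -2)
B = -4
Y = 5/2 (Y = 3/(-2) - 4/(-1) = 3*(-½) - 4*(-1) = -3/2 + 4 = 5/2 ≈ 2.5000)
-505*(Y + (6 + 0)²)² = -505*(5/2 + (6 + 0)²)² = -505*(5/2 + 6²)² = -505*(5/2 + 36)² = -505*(77/2)² = -505*5929/4 = -2994145/4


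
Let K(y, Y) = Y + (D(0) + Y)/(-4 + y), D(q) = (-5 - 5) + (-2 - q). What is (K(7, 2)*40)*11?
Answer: -1760/3 ≈ -586.67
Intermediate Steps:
D(q) = -12 - q (D(q) = -10 + (-2 - q) = -12 - q)
K(y, Y) = Y + (-12 + Y)/(-4 + y) (K(y, Y) = Y + ((-12 - 1*0) + Y)/(-4 + y) = Y + ((-12 + 0) + Y)/(-4 + y) = Y + (-12 + Y)/(-4 + y))
(K(7, 2)*40)*11 = (((-12 - 3*2 + 2*7)/(-4 + 7))*40)*11 = (((-12 - 6 + 14)/3)*40)*11 = (((⅓)*(-4))*40)*11 = -4/3*40*11 = -160/3*11 = -1760/3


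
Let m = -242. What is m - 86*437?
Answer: -37824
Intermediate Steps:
m - 86*437 = -242 - 86*437 = -242 - 37582 = -37824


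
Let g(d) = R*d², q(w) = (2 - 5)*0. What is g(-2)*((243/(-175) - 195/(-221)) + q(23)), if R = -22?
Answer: 132528/2975 ≈ 44.547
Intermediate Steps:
q(w) = 0 (q(w) = -3*0 = 0)
g(d) = -22*d²
g(-2)*((243/(-175) - 195/(-221)) + q(23)) = (-22*(-2)²)*((243/(-175) - 195/(-221)) + 0) = (-22*4)*((243*(-1/175) - 195*(-1/221)) + 0) = -88*((-243/175 + 15/17) + 0) = -88*(-1506/2975 + 0) = -88*(-1506/2975) = 132528/2975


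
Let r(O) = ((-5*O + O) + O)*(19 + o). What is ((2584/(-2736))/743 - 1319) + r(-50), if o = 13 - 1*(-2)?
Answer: 50567077/13374 ≈ 3781.0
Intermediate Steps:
o = 15 (o = 13 + 2 = 15)
r(O) = -102*O (r(O) = ((-5*O + O) + O)*(19 + 15) = (-4*O + O)*34 = -3*O*34 = -102*O)
((2584/(-2736))/743 - 1319) + r(-50) = ((2584/(-2736))/743 - 1319) - 102*(-50) = ((2584*(-1/2736))*(1/743) - 1319) + 5100 = (-17/18*1/743 - 1319) + 5100 = (-17/13374 - 1319) + 5100 = -17640323/13374 + 5100 = 50567077/13374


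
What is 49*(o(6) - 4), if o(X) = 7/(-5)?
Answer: -1323/5 ≈ -264.60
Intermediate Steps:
o(X) = -7/5 (o(X) = 7*(-⅕) = -7/5)
49*(o(6) - 4) = 49*(-7/5 - 4) = 49*(-27/5) = -1323/5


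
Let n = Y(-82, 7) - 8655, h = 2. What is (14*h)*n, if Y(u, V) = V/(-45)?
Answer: -10905496/45 ≈ -2.4234e+5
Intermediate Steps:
Y(u, V) = -V/45 (Y(u, V) = V*(-1/45) = -V/45)
n = -389482/45 (n = -1/45*7 - 8655 = -7/45 - 8655 = -389482/45 ≈ -8655.2)
(14*h)*n = (14*2)*(-389482/45) = 28*(-389482/45) = -10905496/45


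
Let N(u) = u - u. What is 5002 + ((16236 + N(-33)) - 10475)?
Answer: 10763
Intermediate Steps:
N(u) = 0
5002 + ((16236 + N(-33)) - 10475) = 5002 + ((16236 + 0) - 10475) = 5002 + (16236 - 10475) = 5002 + 5761 = 10763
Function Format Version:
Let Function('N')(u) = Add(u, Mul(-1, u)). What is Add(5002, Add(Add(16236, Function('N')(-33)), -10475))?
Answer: 10763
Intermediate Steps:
Function('N')(u) = 0
Add(5002, Add(Add(16236, Function('N')(-33)), -10475)) = Add(5002, Add(Add(16236, 0), -10475)) = Add(5002, Add(16236, -10475)) = Add(5002, 5761) = 10763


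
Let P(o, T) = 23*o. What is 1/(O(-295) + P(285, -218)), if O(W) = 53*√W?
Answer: 1311/8759336 - 53*I*√295/43796680 ≈ 0.00014967 - 2.0785e-5*I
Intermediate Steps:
1/(O(-295) + P(285, -218)) = 1/(53*√(-295) + 23*285) = 1/(53*(I*√295) + 6555) = 1/(53*I*√295 + 6555) = 1/(6555 + 53*I*√295)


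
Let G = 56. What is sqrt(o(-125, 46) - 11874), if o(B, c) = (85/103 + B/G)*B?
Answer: I*sqrt(97298743794)/2884 ≈ 108.16*I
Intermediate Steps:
o(B, c) = B*(85/103 + B/56) (o(B, c) = (85/103 + B/56)*B = B*(85/103 + B/56))
sqrt(o(-125, 46) - 11874) = sqrt((1/5768)*(-125)*(4760 + 103*(-125)) - 11874) = sqrt((1/5768)*(-125)*(4760 - 12875) - 11874) = sqrt((1/5768)*(-125)*(-8115) - 11874) = sqrt(1014375/5768 - 11874) = sqrt(-67474857/5768) = I*sqrt(97298743794)/2884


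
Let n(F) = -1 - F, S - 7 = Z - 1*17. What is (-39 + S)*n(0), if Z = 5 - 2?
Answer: 46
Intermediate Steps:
Z = 3
S = -7 (S = 7 + (3 - 1*17) = 7 + (3 - 17) = 7 - 14 = -7)
(-39 + S)*n(0) = (-39 - 7)*(-1 - 1*0) = -46*(-1 + 0) = -46*(-1) = 46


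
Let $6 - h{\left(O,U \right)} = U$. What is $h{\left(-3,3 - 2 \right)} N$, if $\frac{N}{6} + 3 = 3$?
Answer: $0$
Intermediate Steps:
$N = 0$ ($N = -18 + 6 \cdot 3 = -18 + 18 = 0$)
$h{\left(O,U \right)} = 6 - U$
$h{\left(-3,3 - 2 \right)} N = \left(6 - \left(3 - 2\right)\right) 0 = \left(6 - 1\right) 0 = 5 \cdot 0 = 0$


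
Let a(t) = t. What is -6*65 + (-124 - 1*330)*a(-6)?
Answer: 2334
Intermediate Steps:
-6*65 + (-124 - 1*330)*a(-6) = -6*65 + (-124 - 1*330)*(-6) = -390 + (-124 - 330)*(-6) = -390 - 454*(-6) = -390 + 2724 = 2334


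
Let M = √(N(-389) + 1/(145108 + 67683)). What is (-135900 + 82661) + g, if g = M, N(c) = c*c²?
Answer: -53239 + I*√2665356558180902998/212791 ≈ -53239.0 + 7672.3*I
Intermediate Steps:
N(c) = c³
M = I*√2665356558180902998/212791 (M = √((-389)³ + 1/(145108 + 67683)) = √(-58863869 + 1/212791) = √(-12525701548378/212791) = I*√2665356558180902998/212791 ≈ 7672.3*I)
g = I*√2665356558180902998/212791 ≈ 7672.3*I
(-135900 + 82661) + g = (-135900 + 82661) + I*√2665356558180902998/212791 = -53239 + I*√2665356558180902998/212791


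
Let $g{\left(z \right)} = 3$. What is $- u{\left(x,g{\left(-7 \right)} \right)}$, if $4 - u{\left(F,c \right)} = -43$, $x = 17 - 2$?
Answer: $-47$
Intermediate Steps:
$x = 15$ ($x = 17 - 2 = 15$)
$u{\left(F,c \right)} = 47$ ($u{\left(F,c \right)} = 4 - -43 = 4 + 43 = 47$)
$- u{\left(x,g{\left(-7 \right)} \right)} = \left(-1\right) 47 = -47$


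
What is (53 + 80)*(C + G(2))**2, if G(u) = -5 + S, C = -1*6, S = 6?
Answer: 3325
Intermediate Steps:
C = -6
G(u) = 1 (G(u) = -5 + 6 = 1)
(53 + 80)*(C + G(2))**2 = (53 + 80)*(-6 + 1)**2 = 133*(-5)**2 = 133*25 = 3325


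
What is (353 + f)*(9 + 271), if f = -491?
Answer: -38640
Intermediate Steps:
(353 + f)*(9 + 271) = (353 - 491)*(9 + 271) = -138*280 = -38640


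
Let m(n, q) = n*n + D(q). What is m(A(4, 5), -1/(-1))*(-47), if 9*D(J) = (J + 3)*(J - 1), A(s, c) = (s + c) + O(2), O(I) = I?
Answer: -5687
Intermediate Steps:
A(s, c) = 2 + c + s (A(s, c) = (s + c) + 2 = (c + s) + 2 = 2 + c + s)
D(J) = (-1 + J)*(3 + J)/9 (D(J) = ((J + 3)*(J - 1))/9 = ((3 + J)*(-1 + J))/9 = ((-1 + J)*(3 + J))/9 = (-1 + J)*(3 + J)/9)
m(n, q) = -⅓ + n² + q²/9 + 2*q/9 (m(n, q) = n*n + (-⅓ + q²/9 + 2*q/9) = n² + (-⅓ + q²/9 + 2*q/9) = -⅓ + n² + q²/9 + 2*q/9)
m(A(4, 5), -1/(-1))*(-47) = (-⅓ + (2 + 5 + 4)² + (-1/(-1))²/9 + 2*(-1/(-1))/9)*(-47) = (-⅓ + 11² + (-1*(-1))²/9 + 2*(-1*(-1))/9)*(-47) = (-⅓ + 121 + (⅑)*1² + (2/9)*1)*(-47) = (-⅓ + 121 + (⅑)*1 + 2/9)*(-47) = (-⅓ + 121 + ⅑ + 2/9)*(-47) = 121*(-47) = -5687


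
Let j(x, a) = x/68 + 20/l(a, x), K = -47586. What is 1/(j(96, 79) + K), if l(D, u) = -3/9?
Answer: -17/809958 ≈ -2.0989e-5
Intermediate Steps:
l(D, u) = -⅓ (l(D, u) = -3*⅑ = -⅓)
j(x, a) = -60 + x/68 (j(x, a) = x/68 + 20/(-⅓) = x*(1/68) + 20*(-3) = x/68 - 60 = -60 + x/68)
1/(j(96, 79) + K) = 1/((-60 + (1/68)*96) - 47586) = 1/((-60 + 24/17) - 47586) = 1/(-996/17 - 47586) = 1/(-809958/17) = -17/809958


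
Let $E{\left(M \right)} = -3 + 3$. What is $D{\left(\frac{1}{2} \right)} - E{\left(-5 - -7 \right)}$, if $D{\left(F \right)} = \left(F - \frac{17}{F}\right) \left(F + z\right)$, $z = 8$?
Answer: $- \frac{1139}{4} \approx -284.75$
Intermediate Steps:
$E{\left(M \right)} = 0$
$D{\left(F \right)} = \left(8 + F\right) \left(F - \frac{17}{F}\right)$ ($D{\left(F \right)} = \left(F - \frac{17}{F}\right) \left(F + 8\right) = \left(F - \frac{17}{F}\right) \left(8 + F\right) = \left(8 + F\right) \left(F - \frac{17}{F}\right)$)
$D{\left(\frac{1}{2} \right)} - E{\left(-5 - -7 \right)} = \left(-17 + \left(\frac{1}{2}\right)^{2} - \frac{136}{\frac{1}{2}} + \frac{8}{2}\right) - 0 = \left(-17 + \left(\frac{1}{2}\right)^{2} - 136 \frac{1}{\frac{1}{2}} + 8 \cdot \frac{1}{2}\right) + 0 = \left(-17 + \frac{1}{4} - 272 + 4\right) + 0 = - \frac{1139}{4} + 0 = - \frac{1139}{4}$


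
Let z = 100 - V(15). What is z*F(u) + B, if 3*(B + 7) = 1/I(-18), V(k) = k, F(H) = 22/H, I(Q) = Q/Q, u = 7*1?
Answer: 5470/21 ≈ 260.48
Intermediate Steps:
u = 7
I(Q) = 1
z = 85 (z = 100 - 1*15 = 100 - 15 = 85)
B = -20/3 (B = -7 + (⅓)/1 = -7 + (⅓)*1 = -7 + ⅓ = -20/3 ≈ -6.6667)
z*F(u) + B = 85*(22/7) - 20/3 = 1870/7 - 20/3 = 5470/21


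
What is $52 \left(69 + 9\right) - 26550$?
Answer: $-22494$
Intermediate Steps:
$52 \left(69 + 9\right) - 26550 = 52 \cdot 78 - 26550 = 4056 - 26550 = -22494$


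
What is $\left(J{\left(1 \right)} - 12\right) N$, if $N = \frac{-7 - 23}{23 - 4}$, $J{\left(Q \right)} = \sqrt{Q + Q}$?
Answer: $\frac{360}{19} - \frac{30 \sqrt{2}}{19} \approx 16.714$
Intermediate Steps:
$J{\left(Q \right)} = \sqrt{2} \sqrt{Q}$ ($J{\left(Q \right)} = \sqrt{2 Q} = \sqrt{2} \sqrt{Q}$)
$N = - \frac{30}{19}$ ($N = - \frac{30}{23 - 4} = - \frac{30}{19} \approx -1.5789$)
$\left(J{\left(1 \right)} - 12\right) N = \left(\sqrt{2} \sqrt{1} - 12\right) \left(- \frac{30}{19}\right) = \left(\sqrt{2} \cdot 1 - 12\right) \left(- \frac{30}{19}\right) = \left(\sqrt{2} - 12\right) \left(- \frac{30}{19}\right) = \left(-12 + \sqrt{2}\right) \left(- \frac{30}{19}\right) = \frac{360}{19} - \frac{30 \sqrt{2}}{19}$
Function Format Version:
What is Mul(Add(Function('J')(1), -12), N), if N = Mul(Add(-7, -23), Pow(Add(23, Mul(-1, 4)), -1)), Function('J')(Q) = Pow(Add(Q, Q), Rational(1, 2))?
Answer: Add(Rational(360, 19), Mul(Rational(-30, 19), Pow(2, Rational(1, 2)))) ≈ 16.714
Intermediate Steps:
Function('J')(Q) = Mul(Pow(2, Rational(1, 2)), Pow(Q, Rational(1, 2))) (Function('J')(Q) = Pow(Mul(2, Q), Rational(1, 2)) = Mul(Pow(2, Rational(1, 2)), Pow(Q, Rational(1, 2))))
N = Rational(-30, 19) (N = Mul(-30, Pow(Add(23, -4), -1)) = Mul(-30, Pow(19, -1)) = Mul(-30, Rational(1, 19)) = Rational(-30, 19) ≈ -1.5789)
Mul(Add(Function('J')(1), -12), N) = Mul(Add(Mul(Pow(2, Rational(1, 2)), Pow(1, Rational(1, 2))), -12), Rational(-30, 19)) = Mul(Add(Mul(Pow(2, Rational(1, 2)), 1), -12), Rational(-30, 19)) = Mul(Add(Pow(2, Rational(1, 2)), -12), Rational(-30, 19)) = Mul(Add(-12, Pow(2, Rational(1, 2))), Rational(-30, 19)) = Add(Rational(360, 19), Mul(Rational(-30, 19), Pow(2, Rational(1, 2))))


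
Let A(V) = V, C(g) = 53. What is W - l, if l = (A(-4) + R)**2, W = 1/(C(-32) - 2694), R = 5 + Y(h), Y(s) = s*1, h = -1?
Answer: -1/2641 ≈ -0.00037864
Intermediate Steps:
Y(s) = s
R = 4 (R = 5 - 1 = 4)
W = -1/2641 (W = 1/(53 - 2694) = 1/(-2641) = -1/2641 ≈ -0.00037864)
l = 0 (l = (-4 + 4)**2 = 0**2 = 0)
W - l = -1/2641 - 1*0 = -1/2641 + 0 = -1/2641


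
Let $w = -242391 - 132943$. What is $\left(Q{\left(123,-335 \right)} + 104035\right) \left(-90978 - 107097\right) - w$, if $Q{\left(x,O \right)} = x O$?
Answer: $-12444676916$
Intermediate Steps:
$Q{\left(x,O \right)} = O x$
$w = -375334$ ($w = -242391 - 132943 = -375334$)
$\left(Q{\left(123,-335 \right)} + 104035\right) \left(-90978 - 107097\right) - w = \left(\left(-335\right) 123 + 104035\right) \left(-90978 - 107097\right) - -375334 = \left(-41205 + 104035\right) \left(-198075\right) + 375334 = 62830 \left(-198075\right) + 375334 = -12445052250 + 375334 = -12444676916$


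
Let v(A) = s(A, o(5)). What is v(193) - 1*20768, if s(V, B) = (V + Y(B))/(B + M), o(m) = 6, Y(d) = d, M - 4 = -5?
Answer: -103641/5 ≈ -20728.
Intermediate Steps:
M = -1 (M = 4 - 5 = -1)
s(V, B) = (B + V)/(-1 + B) (s(V, B) = (V + B)/(B - 1) = (B + V)/(-1 + B))
v(A) = 6/5 + A/5 (v(A) = (6 + A)/(-1 + 6) = (6 + A)/5 = 6/5 + A/5)
v(193) - 1*20768 = (6/5 + (1/5)*193) - 1*20768 = (6/5 + 193/5) - 20768 = 199/5 - 20768 = -103641/5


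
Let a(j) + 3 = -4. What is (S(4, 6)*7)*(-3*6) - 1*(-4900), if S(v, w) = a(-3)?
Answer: 5782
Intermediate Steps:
a(j) = -7 (a(j) = -3 - 4 = -7)
S(v, w) = -7
(S(4, 6)*7)*(-3*6) - 1*(-4900) = (-7*7)*(-3*6) - 1*(-4900) = -49*(-18) + 4900 = 882 + 4900 = 5782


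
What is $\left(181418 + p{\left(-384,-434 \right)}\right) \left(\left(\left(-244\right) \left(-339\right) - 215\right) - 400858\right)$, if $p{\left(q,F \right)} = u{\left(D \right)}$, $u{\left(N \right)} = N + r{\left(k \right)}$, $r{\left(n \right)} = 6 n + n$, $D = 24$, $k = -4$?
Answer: $-57754416798$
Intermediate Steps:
$r{\left(n \right)} = 7 n$
$u{\left(N \right)} = -28 + N$ ($u{\left(N \right)} = N + 7 \left(-4\right) = N - 28 = -28 + N$)
$p{\left(q,F \right)} = -4$ ($p{\left(q,F \right)} = -28 + 24 = -4$)
$\left(181418 + p{\left(-384,-434 \right)}\right) \left(\left(\left(-244\right) \left(-339\right) - 215\right) - 400858\right) = \left(181418 - 4\right) \left(\left(\left(-244\right) \left(-339\right) - 215\right) - 400858\right) = 181414 \left(\left(82716 - 215\right) - 400858\right) = 181414 \left(82501 - 400858\right) = 181414 \left(-318357\right) = -57754416798$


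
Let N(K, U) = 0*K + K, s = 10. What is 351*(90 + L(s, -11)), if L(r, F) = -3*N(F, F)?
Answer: 43173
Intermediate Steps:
N(K, U) = K (N(K, U) = 0 + K = K)
L(r, F) = -3*F
351*(90 + L(s, -11)) = 351*(90 - 3*(-11)) = 351*(90 + 33) = 351*123 = 43173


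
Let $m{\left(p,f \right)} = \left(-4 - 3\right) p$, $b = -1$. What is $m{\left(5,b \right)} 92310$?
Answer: $-3230850$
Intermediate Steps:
$m{\left(p,f \right)} = - 7 p$
$m{\left(5,b \right)} 92310 = \left(-7\right) 5 \cdot 92310 = \left(-35\right) 92310 = -3230850$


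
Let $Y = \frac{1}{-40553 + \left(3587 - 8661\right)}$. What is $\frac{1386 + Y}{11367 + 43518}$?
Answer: $\frac{63239021}{2504237895} \approx 0.025253$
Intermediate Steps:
$Y = - \frac{1}{45627}$ ($Y = \frac{1}{-40553 - 5074} = \frac{1}{-45627} = - \frac{1}{45627} \approx -2.1917 \cdot 10^{-5}$)
$\frac{1386 + Y}{11367 + 43518} = \frac{1386 - \frac{1}{45627}}{11367 + 43518} = \frac{63239021}{45627 \cdot 54885} = \frac{63239021}{45627} \cdot \frac{1}{54885} = \frac{63239021}{2504237895}$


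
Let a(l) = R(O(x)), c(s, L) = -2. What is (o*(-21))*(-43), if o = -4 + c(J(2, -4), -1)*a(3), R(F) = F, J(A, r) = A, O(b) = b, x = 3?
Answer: -9030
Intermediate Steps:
a(l) = 3
o = -10 (o = -4 - 2*3 = -4 - 6 = -10)
(o*(-21))*(-43) = -10*(-21)*(-43) = 210*(-43) = -9030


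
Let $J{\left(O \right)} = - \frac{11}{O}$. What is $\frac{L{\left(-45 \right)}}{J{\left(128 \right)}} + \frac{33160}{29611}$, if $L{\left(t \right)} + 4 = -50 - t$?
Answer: $\frac{34476632}{325721} \approx 105.85$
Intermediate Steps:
$L{\left(t \right)} = -54 - t$ ($L{\left(t \right)} = -4 - \left(50 + t\right) = -54 - t$)
$\frac{L{\left(-45 \right)}}{J{\left(128 \right)}} + \frac{33160}{29611} = \frac{-54 - -45}{\left(-11\right) \frac{1}{128}} + \frac{33160}{29611} = \frac{-54 + 45}{\left(-11\right) \frac{1}{128}} + 33160 \cdot \frac{1}{29611} = - \frac{9}{- \frac{11}{128}} + \frac{33160}{29611} = \left(-9\right) \left(- \frac{128}{11}\right) + \frac{33160}{29611} = \frac{1152}{11} + \frac{33160}{29611} = \frac{34476632}{325721}$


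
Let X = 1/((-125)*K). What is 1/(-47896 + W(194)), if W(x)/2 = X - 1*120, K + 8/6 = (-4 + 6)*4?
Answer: -1250/60170003 ≈ -2.0774e-5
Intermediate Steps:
K = 20/3 (K = -4/3 + (-4 + 6)*4 = -4/3 + 2*4 = -4/3 + 8 = 20/3 ≈ 6.6667)
X = -3/2500 (X = 1/((-125)*(20/3)) = -1/125*3/20 = -3/2500 ≈ -0.0012000)
W(x) = -300003/1250 (W(x) = 2*(-3/2500 - 1*120) = 2*(-3/2500 - 120) = 2*(-300003/2500) = -300003/1250)
1/(-47896 + W(194)) = 1/(-47896 - 300003/1250) = 1/(-60170003/1250) = -1250/60170003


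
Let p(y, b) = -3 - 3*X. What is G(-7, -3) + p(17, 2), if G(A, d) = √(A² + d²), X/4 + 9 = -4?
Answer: 153 + √58 ≈ 160.62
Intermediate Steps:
X = -52 (X = -36 + 4*(-4) = -36 - 16 = -52)
p(y, b) = 153 (p(y, b) = -3 - 3*(-52) = -3 + 156 = 153)
G(-7, -3) + p(17, 2) = √((-7)² + (-3)²) + 153 = √(49 + 9) + 153 = √58 + 153 = 153 + √58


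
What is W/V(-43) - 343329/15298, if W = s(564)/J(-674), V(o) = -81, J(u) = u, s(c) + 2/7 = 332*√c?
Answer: -65602977289/2923126542 + 332*√141/27297 ≈ -22.298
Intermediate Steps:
s(c) = -2/7 + 332*√c
W = 1/2359 - 332*√141/337 (W = (-2/7 + 332*√564)/(-674) = (-2/7 + 332*(2*√141))*(-1/674) = (-2/7 + 664*√141)*(-1/674) = 1/2359 - 332*√141/337 ≈ -11.698)
W/V(-43) - 343329/15298 = (1/2359 - 332*√141/337)/(-81) - 343329/15298 = (1/2359 - 332*√141/337)*(-1/81) - 343329*1/15298 = (-1/191079 + 332*√141/27297) - 343329/15298 = -65602977289/2923126542 + 332*√141/27297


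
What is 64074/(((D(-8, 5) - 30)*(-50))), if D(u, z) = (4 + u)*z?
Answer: 32037/1250 ≈ 25.630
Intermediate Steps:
D(u, z) = z*(4 + u)
64074/(((D(-8, 5) - 30)*(-50))) = 64074/(((5*(4 - 8) - 30)*(-50))) = 64074/(((5*(-4) - 30)*(-50))) = 64074/(((-20 - 30)*(-50))) = 64074/((-50*(-50))) = 64074/2500 = 64074*(1/2500) = 32037/1250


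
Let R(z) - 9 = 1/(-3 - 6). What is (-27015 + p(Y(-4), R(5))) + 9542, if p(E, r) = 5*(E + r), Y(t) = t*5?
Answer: -157757/9 ≈ -17529.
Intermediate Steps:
R(z) = 80/9 (R(z) = 9 + 1/(-3 - 6) = 9 + 1/(-9) = 9 - ⅑ = 80/9)
Y(t) = 5*t
p(E, r) = 5*E + 5*r
(-27015 + p(Y(-4), R(5))) + 9542 = (-27015 + (5*(5*(-4)) + 5*(80/9))) + 9542 = (-27015 + (5*(-20) + 400/9)) + 9542 = (-27015 + (-100 + 400/9)) + 9542 = (-27015 - 500/9) + 9542 = -243635/9 + 9542 = -157757/9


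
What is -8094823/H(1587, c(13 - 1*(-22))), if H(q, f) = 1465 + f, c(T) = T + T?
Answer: -8094823/1535 ≈ -5273.5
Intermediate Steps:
c(T) = 2*T
-8094823/H(1587, c(13 - 1*(-22))) = -8094823/(1465 + 2*(13 - 1*(-22))) = -8094823/(1465 + 2*(13 + 22)) = -8094823/(1465 + 2*35) = -8094823/(1465 + 70) = -8094823/1535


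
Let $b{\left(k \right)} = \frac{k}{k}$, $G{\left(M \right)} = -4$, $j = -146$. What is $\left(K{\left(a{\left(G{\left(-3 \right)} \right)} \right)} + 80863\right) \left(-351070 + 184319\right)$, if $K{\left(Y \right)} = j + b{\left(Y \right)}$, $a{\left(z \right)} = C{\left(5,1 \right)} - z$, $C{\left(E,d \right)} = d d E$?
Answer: $-13459807218$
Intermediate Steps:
$b{\left(k \right)} = 1$
$C{\left(E,d \right)} = E d^{2}$ ($C{\left(E,d \right)} = d^{2} E = E d^{2}$)
$a{\left(z \right)} = 5 - z$ ($a{\left(z \right)} = 5 \cdot 1^{2} - z = 5 \cdot 1 - z = 5 - z$)
$K{\left(Y \right)} = -145$ ($K{\left(Y \right)} = -146 + 1 = -145$)
$\left(K{\left(a{\left(G{\left(-3 \right)} \right)} \right)} + 80863\right) \left(-351070 + 184319\right) = \left(-145 + 80863\right) \left(-351070 + 184319\right) = 80718 \left(-166751\right) = -13459807218$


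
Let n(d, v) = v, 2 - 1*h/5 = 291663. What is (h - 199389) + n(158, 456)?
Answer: -1657238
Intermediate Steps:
h = -1458305 (h = 10 - 5*291663 = 10 - 1458315 = -1458305)
(h - 199389) + n(158, 456) = (-1458305 - 199389) + 456 = -1657694 + 456 = -1657238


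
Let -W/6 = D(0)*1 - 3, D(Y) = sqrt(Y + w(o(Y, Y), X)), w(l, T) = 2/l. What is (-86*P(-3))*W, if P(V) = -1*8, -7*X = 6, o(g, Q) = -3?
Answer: 12384 - 1376*I*sqrt(6) ≈ 12384.0 - 3370.5*I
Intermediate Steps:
X = -6/7 (X = -1/7*6 = -6/7 ≈ -0.85714)
D(Y) = sqrt(-2/3 + Y) (D(Y) = sqrt(Y + 2/(-3)) = sqrt(Y + 2*(-1/3)) = sqrt(Y - 2/3) = sqrt(-2/3 + Y))
P(V) = -8
W = 18 - 2*I*sqrt(6) (W = -6*((sqrt(-6 + 9*0)/3)*1 - 3) = -6*((sqrt(-6 + 0)/3)*1 - 3) = -6*((sqrt(-6)/3)*1 - 3) = -6*(((I*sqrt(6))/3)*1 - 3) = -6*((I*sqrt(6)/3)*1 - 3) = -6*(I*sqrt(6)/3 - 3) = -6*(-3 + I*sqrt(6)/3) = 18 - 2*I*sqrt(6) ≈ 18.0 - 4.899*I)
(-86*P(-3))*W = (-86*(-8))*(18 - 2*I*sqrt(6)) = 688*(18 - 2*I*sqrt(6)) = 12384 - 1376*I*sqrt(6)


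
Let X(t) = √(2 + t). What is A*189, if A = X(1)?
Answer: 189*√3 ≈ 327.36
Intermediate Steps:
A = √3 (A = √(2 + 1) = √3 ≈ 1.7320)
A*189 = √3*189 = 189*√3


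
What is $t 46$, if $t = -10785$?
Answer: $-496110$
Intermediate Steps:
$t 46 = \left(-10785\right) 46 = -496110$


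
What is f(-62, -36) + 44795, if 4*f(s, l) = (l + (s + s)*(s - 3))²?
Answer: 16140939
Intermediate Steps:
f(s, l) = (l + 2*s*(-3 + s))²/4 (f(s, l) = (l + (s + s)*(s - 3))²/4 = (l + (2*s)*(-3 + s))²/4 = (l + 2*s*(-3 + s))²/4)
f(-62, -36) + 44795 = (-36 - 6*(-62) + 2*(-62)²)²/4 + 44795 = (-36 + 372 + 2*3844)²/4 + 44795 = (-36 + 372 + 7688)²/4 + 44795 = (¼)*8024² + 44795 = (¼)*64384576 + 44795 = 16096144 + 44795 = 16140939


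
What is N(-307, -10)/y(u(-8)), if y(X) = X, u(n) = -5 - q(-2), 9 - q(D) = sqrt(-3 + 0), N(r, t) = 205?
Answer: -2870/199 - 205*I*sqrt(3)/199 ≈ -14.422 - 1.7843*I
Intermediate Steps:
q(D) = 9 - I*sqrt(3) (q(D) = 9 - sqrt(-3 + 0) = 9 - sqrt(-3) = 9 - I*sqrt(3))
u(n) = -14 + I*sqrt(3) (u(n) = -5 - (9 - I*sqrt(3)) = -5 + (-9 + I*sqrt(3)) = -14 + I*sqrt(3))
N(-307, -10)/y(u(-8)) = 205/(-14 + I*sqrt(3))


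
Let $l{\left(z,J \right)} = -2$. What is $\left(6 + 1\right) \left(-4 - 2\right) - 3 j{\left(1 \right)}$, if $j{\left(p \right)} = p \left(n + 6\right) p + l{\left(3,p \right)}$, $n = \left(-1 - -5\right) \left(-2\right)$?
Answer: $-30$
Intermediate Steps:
$n = -8$ ($n = \left(-1 + 5\right) \left(-2\right) = 4 \left(-2\right) = -8$)
$j{\left(p \right)} = -2 - 2 p^{2}$ ($j{\left(p \right)} = p \left(-8 + 6\right) p - 2 = p \left(-2\right) p - 2 = - 2 p p - 2 = - 2 p^{2} - 2 = -2 - 2 p^{2}$)
$\left(6 + 1\right) \left(-4 - 2\right) - 3 j{\left(1 \right)} = \left(6 + 1\right) \left(-4 - 2\right) - 3 \left(-2 - 2 \cdot 1^{2}\right) = 7 \left(-6\right) - 3 \left(-2 - 2\right) = -42 - 3 \left(-2 - 2\right) = -42 - -12 = -42 + 12 = -30$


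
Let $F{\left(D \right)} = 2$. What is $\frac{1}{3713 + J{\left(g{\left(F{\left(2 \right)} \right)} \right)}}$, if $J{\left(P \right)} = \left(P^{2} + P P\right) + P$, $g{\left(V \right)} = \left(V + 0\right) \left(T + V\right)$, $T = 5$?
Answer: $\frac{1}{4119} \approx 0.00024278$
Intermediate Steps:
$g{\left(V \right)} = V \left(5 + V\right)$ ($g{\left(V \right)} = \left(V + 0\right) \left(5 + V\right) = V \left(5 + V\right)$)
$J{\left(P \right)} = P + 2 P^{2}$ ($J{\left(P \right)} = \left(P^{2} + P^{2}\right) + P = 2 P^{2} + P = P + 2 P^{2}$)
$\frac{1}{3713 + J{\left(g{\left(F{\left(2 \right)} \right)} \right)}} = \frac{1}{3713 + 2 \left(5 + 2\right) \left(1 + 2 \cdot 2 \left(5 + 2\right)\right)} = \frac{1}{3713 + 2 \cdot 7 \left(1 + 2 \cdot 2 \cdot 7\right)} = \frac{1}{3713 + 14 \left(1 + 2 \cdot 14\right)} = \frac{1}{3713 + 14 \left(1 + 28\right)} = \frac{1}{3713 + 14 \cdot 29} = \frac{1}{3713 + 406} = \frac{1}{4119}$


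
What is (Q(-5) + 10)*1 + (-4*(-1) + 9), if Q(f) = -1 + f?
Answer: 17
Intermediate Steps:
(Q(-5) + 10)*1 + (-4*(-1) + 9) = ((-1 - 5) + 10)*1 + (-4*(-1) + 9) = (-6 + 10)*1 + (4 + 9) = 4*1 + 13 = 4 + 13 = 17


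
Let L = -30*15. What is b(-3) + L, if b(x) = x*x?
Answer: -441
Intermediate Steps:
b(x) = x²
L = -450
b(-3) + L = (-3)² - 450 = 9 - 450 = -441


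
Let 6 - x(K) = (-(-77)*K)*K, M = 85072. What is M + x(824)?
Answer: -52196074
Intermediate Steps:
x(K) = 6 - 77*K**2 (x(K) = 6 - (-(-77)*K)*K = 6 - 77*K*K = 6 - 77*K**2)
M + x(824) = 85072 + (6 - 77*824**2) = 85072 + (6 - 77*678976) = 85072 + (6 - 52281152) = 85072 - 52281146 = -52196074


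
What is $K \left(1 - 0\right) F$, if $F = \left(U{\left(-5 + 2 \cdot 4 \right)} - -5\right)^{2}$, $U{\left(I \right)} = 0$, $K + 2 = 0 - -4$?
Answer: $50$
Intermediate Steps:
$K = 2$ ($K = -2 + \left(0 - -4\right) = -2 + \left(0 + 4\right) = -2 + 4 = 2$)
$F = 25$ ($F = \left(0 - -5\right)^{2} = \left(0 + \left(10 - 5\right)\right)^{2} = \left(0 + 5\right)^{2} = 5^{2} = 25$)
$K \left(1 - 0\right) F = 2 \left(1 - 0\right) 25 = 2 \left(1 + 0\right) 25 = 2 \cdot 1 \cdot 25 = 2 \cdot 25 = 50$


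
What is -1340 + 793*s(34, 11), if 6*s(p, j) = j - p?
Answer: -26279/6 ≈ -4379.8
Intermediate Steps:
s(p, j) = -p/6 + j/6 (s(p, j) = (j - p)/6 = -p/6 + j/6)
-1340 + 793*s(34, 11) = -1340 + 793*(-⅙*34 + (⅙)*11) = -1340 + 793*(-17/3 + 11/6) = -1340 + 793*(-23/6) = -1340 - 18239/6 = -26279/6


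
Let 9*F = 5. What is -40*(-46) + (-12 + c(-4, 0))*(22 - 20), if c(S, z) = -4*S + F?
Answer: 16642/9 ≈ 1849.1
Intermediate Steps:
F = 5/9 (F = (1/9)*5 = 5/9 ≈ 0.55556)
c(S, z) = 5/9 - 4*S (c(S, z) = -4*S + 5/9 = 5/9 - 4*S)
-40*(-46) + (-12 + c(-4, 0))*(22 - 20) = -40*(-46) + (-12 + (5/9 - 4*(-4)))*(22 - 20) = 1840 + (-12 + (5/9 + 16))*2 = 1840 + (-12 + 149/9)*2 = 1840 + (41/9)*2 = 1840 + 82/9 = 16642/9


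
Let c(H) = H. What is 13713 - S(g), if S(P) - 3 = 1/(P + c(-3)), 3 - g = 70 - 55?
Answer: 205651/15 ≈ 13710.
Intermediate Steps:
g = -12 (g = 3 - (70 - 55) = 3 - 1*15 = 3 - 15 = -12)
S(P) = 3 + 1/(-3 + P) (S(P) = 3 + 1/(P - 3) = 3 + 1/(-3 + P))
13713 - S(g) = 13713 - (-8 + 3*(-12))/(-3 - 12) = 13713 - (-8 - 36)/(-15) = 13713 - (-1)*(-44)/15 = 13713 - 1*44/15 = 13713 - 44/15 = 205651/15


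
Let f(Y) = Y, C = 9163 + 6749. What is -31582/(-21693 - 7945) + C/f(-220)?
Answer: -58081477/815045 ≈ -71.262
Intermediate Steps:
C = 15912
-31582/(-21693 - 7945) + C/f(-220) = -31582/(-21693 - 7945) + 15912/(-220) = -31582/(-29638) + 15912*(-1/220) = -31582*(-1/29638) - 3978/55 = 15791/14819 - 3978/55 = -58081477/815045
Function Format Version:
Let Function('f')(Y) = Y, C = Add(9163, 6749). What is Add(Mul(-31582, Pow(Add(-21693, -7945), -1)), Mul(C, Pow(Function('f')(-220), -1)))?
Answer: Rational(-58081477, 815045) ≈ -71.262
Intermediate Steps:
C = 15912
Add(Mul(-31582, Pow(Add(-21693, -7945), -1)), Mul(C, Pow(Function('f')(-220), -1))) = Add(Mul(-31582, Pow(Add(-21693, -7945), -1)), Mul(15912, Pow(-220, -1))) = Add(Mul(-31582, Pow(-29638, -1)), Mul(15912, Rational(-1, 220))) = Add(Mul(-31582, Rational(-1, 29638)), Rational(-3978, 55)) = Add(Rational(15791, 14819), Rational(-3978, 55)) = Rational(-58081477, 815045)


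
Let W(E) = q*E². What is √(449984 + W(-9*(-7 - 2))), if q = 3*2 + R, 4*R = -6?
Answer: √1918034/2 ≈ 692.47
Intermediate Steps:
R = -3/2 (R = (¼)*(-6) = -3/2 ≈ -1.5000)
q = 9/2 (q = 3*2 - 3/2 = 6 - 3/2 = 9/2 ≈ 4.5000)
W(E) = 9*E²/2
√(449984 + W(-9*(-7 - 2))) = √(449984 + 9*(-9*(-7 - 2))²/2) = √(449984 + 9*(-9*(-9))²/2) = √(449984 + (9/2)*81²) = √(449984 + (9/2)*6561) = √(449984 + 59049/2) = √(959017/2) = √1918034/2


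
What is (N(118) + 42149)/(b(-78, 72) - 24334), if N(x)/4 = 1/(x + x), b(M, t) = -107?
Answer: -2486792/1442019 ≈ -1.7245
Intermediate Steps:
N(x) = 2/x (N(x) = 4/(x + x) = 4/((2*x)) = 4*(1/(2*x)) = 2/x)
(N(118) + 42149)/(b(-78, 72) - 24334) = (2/118 + 42149)/(-107 - 24334) = (2*(1/118) + 42149)/(-24441) = (1/59 + 42149)*(-1/24441) = (2486792/59)*(-1/24441) = -2486792/1442019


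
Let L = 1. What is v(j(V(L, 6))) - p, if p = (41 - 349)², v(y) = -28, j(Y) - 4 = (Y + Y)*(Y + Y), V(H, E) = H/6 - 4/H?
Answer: -94892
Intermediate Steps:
V(H, E) = -4/H + H/6 (V(H, E) = H*(⅙) - 4/H = H/6 - 4/H = -4/H + H/6)
j(Y) = 4 + 4*Y² (j(Y) = 4 + (Y + Y)*(Y + Y) = 4 + (2*Y)*(2*Y) = 4 + 4*Y²)
p = 94864 (p = (-308)² = 94864)
v(j(V(L, 6))) - p = -28 - 1*94864 = -28 - 94864 = -94892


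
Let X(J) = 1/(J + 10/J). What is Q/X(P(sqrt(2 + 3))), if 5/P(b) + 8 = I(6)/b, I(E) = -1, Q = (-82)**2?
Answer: -35664096/319 - 4121812*sqrt(5)/1595 ≈ -1.1758e+5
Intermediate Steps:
Q = 6724
P(b) = 5/(-8 - 1/b)
Q/X(P(sqrt(2 + 3))) = 6724/(((-5*sqrt(2 + 3)/(1 + 8*sqrt(2 + 3)))/(10 + (-5*sqrt(2 + 3)/(1 + 8*sqrt(2 + 3)))**2))) = 6724/(((-5*sqrt(5)/(1 + 8*sqrt(5)))/(10 + (-5*sqrt(5)/(1 + 8*sqrt(5)))**2))) = 6724/(((-5*sqrt(5)/(1 + 8*sqrt(5)))/(10 + 125/(1 + 8*sqrt(5))**2))) = 6724/((-5*sqrt(5)/((1 + 8*sqrt(5))*(10 + 125/(1 + 8*sqrt(5))**2)))) = 6724*(-sqrt(5)*(1 + 8*sqrt(5))*(10 + 125/(1 + 8*sqrt(5))**2)/25) = -6724*sqrt(5)*(1 + 8*sqrt(5))*(10 + 125/(1 + 8*sqrt(5))**2)/25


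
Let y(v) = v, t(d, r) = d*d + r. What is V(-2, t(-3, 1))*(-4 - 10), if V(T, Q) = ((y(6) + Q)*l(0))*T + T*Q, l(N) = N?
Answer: 280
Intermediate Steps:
t(d, r) = r + d² (t(d, r) = d² + r = r + d²)
V(T, Q) = Q*T (V(T, Q) = ((6 + Q)*0)*T + T*Q = 0*T + Q*T = 0 + Q*T = Q*T)
V(-2, t(-3, 1))*(-4 - 10) = ((1 + (-3)²)*(-2))*(-4 - 10) = ((1 + 9)*(-2))*(-14) = (10*(-2))*(-14) = -20*(-14) = 280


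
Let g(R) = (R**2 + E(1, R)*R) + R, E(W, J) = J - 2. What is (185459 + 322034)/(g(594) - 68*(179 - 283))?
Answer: 507493/712150 ≈ 0.71262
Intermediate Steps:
E(W, J) = -2 + J
g(R) = R + R**2 + R*(-2 + R) (g(R) = (R**2 + (-2 + R)*R) + R = (R**2 + R*(-2 + R)) + R = R + R**2 + R*(-2 + R))
(185459 + 322034)/(g(594) - 68*(179 - 283)) = (185459 + 322034)/(594*(-1 + 2*594) - 68*(179 - 283)) = 507493/(594*(-1 + 1188) - 68*(-104)) = 507493/(594*1187 + 7072) = 507493/(705078 + 7072) = 507493/712150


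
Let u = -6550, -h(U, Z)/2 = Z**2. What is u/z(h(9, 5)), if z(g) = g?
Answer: 131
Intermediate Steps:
h(U, Z) = -2*Z**2
u/z(h(9, 5)) = -6550/((-2*5**2)) = -6550/((-2*25)) = -6550/(-50) = -6550*(-1/50) = 131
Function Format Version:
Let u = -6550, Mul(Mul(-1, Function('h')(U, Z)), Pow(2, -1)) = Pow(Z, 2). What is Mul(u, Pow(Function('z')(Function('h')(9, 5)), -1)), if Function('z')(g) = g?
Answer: 131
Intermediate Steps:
Function('h')(U, Z) = Mul(-2, Pow(Z, 2))
Mul(u, Pow(Function('z')(Function('h')(9, 5)), -1)) = Mul(-6550, Pow(Mul(-2, Pow(5, 2)), -1)) = Mul(-6550, Pow(Mul(-2, 25), -1)) = Mul(-6550, Pow(-50, -1)) = Mul(-6550, Rational(-1, 50)) = 131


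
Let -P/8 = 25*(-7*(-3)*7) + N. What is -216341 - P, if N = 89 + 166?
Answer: -184901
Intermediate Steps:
N = 255
P = -31440 (P = -8*(25*(-7*(-3)*7) + 255) = -8*(25*(21*7) + 255) = -8*(25*147 + 255) = -8*(3675 + 255) = -8*3930 = -31440)
-216341 - P = -216341 - 1*(-31440) = -216341 + 31440 = -184901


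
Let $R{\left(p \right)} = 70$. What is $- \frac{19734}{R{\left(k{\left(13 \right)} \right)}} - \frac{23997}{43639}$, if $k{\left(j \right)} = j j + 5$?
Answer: $- \frac{431425908}{1527365} \approx -282.46$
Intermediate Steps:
$k{\left(j \right)} = 5 + j^{2}$ ($k{\left(j \right)} = j^{2} + 5 = 5 + j^{2}$)
$- \frac{19734}{R{\left(k{\left(13 \right)} \right)}} - \frac{23997}{43639} = - \frac{19734}{70} - \frac{23997}{43639} = \left(-19734\right) \frac{1}{70} - \frac{23997}{43639} = - \frac{9867}{35} - \frac{23997}{43639} = - \frac{431425908}{1527365}$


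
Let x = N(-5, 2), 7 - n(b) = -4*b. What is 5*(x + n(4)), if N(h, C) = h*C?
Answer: 65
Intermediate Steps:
n(b) = 7 + 4*b (n(b) = 7 - (-4)*b = 7 + 4*b)
N(h, C) = C*h
x = -10 (x = 2*(-5) = -10)
5*(x + n(4)) = 5*(-10 + (7 + 4*4)) = 5*(-10 + (7 + 16)) = 5*(-10 + 23) = 5*13 = 65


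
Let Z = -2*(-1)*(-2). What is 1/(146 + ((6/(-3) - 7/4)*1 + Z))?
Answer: 4/553 ≈ 0.0072333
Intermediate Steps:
Z = -4 (Z = 2*(-2) = -4)
1/(146 + ((6/(-3) - 7/4)*1 + Z)) = 1/(146 + ((6/(-3) - 7/4)*1 - 4)) = 1/(146 + ((6*(-⅓) - 7*¼)*1 - 4)) = 1/(146 + ((-2 - 7/4)*1 - 4)) = 1/(146 + (-15/4*1 - 4)) = 1/(146 + (-15/4 - 4)) = 1/(146 - 31/4) = 1/(553/4) = 4/553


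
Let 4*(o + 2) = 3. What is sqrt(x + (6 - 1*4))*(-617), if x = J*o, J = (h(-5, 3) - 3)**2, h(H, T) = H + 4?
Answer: -1851*I*sqrt(2) ≈ -2617.7*I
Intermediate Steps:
o = -5/4 (o = -2 + (1/4)*3 = -2 + 3/4 = -5/4 ≈ -1.2500)
h(H, T) = 4 + H
J = 16 (J = ((4 - 5) - 3)**2 = (-1 - 3)**2 = (-4)**2 = 16)
x = -20 (x = 16*(-5/4) = -20)
sqrt(x + (6 - 1*4))*(-617) = sqrt(-20 + (6 - 1*4))*(-617) = sqrt(-20 + (6 - 4))*(-617) = sqrt(-20 + 2)*(-617) = sqrt(-18)*(-617) = (3*I*sqrt(2))*(-617) = -1851*I*sqrt(2)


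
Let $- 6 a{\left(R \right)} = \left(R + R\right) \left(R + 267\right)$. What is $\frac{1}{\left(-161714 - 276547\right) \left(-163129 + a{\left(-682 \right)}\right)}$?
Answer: $\frac{1}{112840082279} \approx 8.8621 \cdot 10^{-12}$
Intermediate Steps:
$a{\left(R \right)} = - \frac{R \left(267 + R\right)}{3}$ ($a{\left(R \right)} = - \frac{\left(R + R\right) \left(R + 267\right)}{6} = - \frac{2 R \left(267 + R\right)}{6} = - \frac{R \left(267 + R\right)}{3}$)
$\frac{1}{\left(-161714 - 276547\right) \left(-163129 + a{\left(-682 \right)}\right)} = \frac{1}{\left(-161714 - 276547\right) \left(-163129 - - \frac{682 \left(267 - 682\right)}{3}\right)} = \frac{1}{\left(-161714 - 276547\right) \left(-163129 - \left(- \frac{682}{3}\right) \left(-415\right)\right)} = \frac{1}{\left(-438261\right) \left(-163129 - \frac{283030}{3}\right)} = \frac{1}{\left(-438261\right) \left(- \frac{772417}{3}\right)} = \frac{1}{112840082279}$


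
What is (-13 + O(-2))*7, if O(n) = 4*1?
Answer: -63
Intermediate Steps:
O(n) = 4
(-13 + O(-2))*7 = (-13 + 4)*7 = -9*7 = -63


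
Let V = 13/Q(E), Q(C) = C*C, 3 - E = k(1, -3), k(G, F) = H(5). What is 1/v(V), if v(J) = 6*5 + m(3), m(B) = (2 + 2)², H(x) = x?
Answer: 1/46 ≈ 0.021739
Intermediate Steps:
k(G, F) = 5
E = -2 (E = 3 - 1*5 = 3 - 5 = -2)
Q(C) = C²
m(B) = 16 (m(B) = 4² = 16)
V = 13/4 (V = 13/((-2)²) = 13/4 ≈ 3.2500)
v(J) = 46 (v(J) = 6*5 + 16 = 30 + 16 = 46)
1/v(V) = 1/46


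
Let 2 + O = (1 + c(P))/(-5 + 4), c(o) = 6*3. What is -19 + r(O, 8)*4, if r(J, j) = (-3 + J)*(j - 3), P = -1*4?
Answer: -499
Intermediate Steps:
P = -4
c(o) = 18
O = -21 (O = -2 + (1 + 18)/(-5 + 4) = -2 + 19/(-1) = -2 + 19*(-1) = -2 - 19 = -21)
r(J, j) = (-3 + J)*(-3 + j)
-19 + r(O, 8)*4 = -19 + (9 - 3*(-21) - 3*8 - 21*8)*4 = -19 + (9 + 63 - 24 - 168)*4 = -19 - 120*4 = -19 - 480 = -499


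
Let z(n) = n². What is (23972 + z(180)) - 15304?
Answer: 41068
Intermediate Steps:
(23972 + z(180)) - 15304 = (23972 + 180²) - 15304 = (23972 + 32400) - 15304 = 56372 - 15304 = 41068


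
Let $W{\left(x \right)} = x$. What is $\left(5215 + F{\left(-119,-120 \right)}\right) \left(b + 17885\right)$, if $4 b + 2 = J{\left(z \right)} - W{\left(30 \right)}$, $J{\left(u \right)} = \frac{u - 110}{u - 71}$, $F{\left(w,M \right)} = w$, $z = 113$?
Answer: $91101283$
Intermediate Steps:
$J{\left(u \right)} = \frac{-110 + u}{-71 + u}$
$b = - \frac{447}{56}$ ($b = - \frac{1}{2} + \frac{\frac{-110 + 113}{-71 + 113} - 30}{4} = - \frac{1}{2} + \frac{\frac{1}{42} \cdot 3 - 30}{4} = - \frac{1}{2} + \frac{\frac{1}{14} - 30}{4} = - \frac{1}{2} + \frac{1}{4} \left(- \frac{419}{14}\right) = - \frac{1}{2} - \frac{419}{56} = - \frac{447}{56} \approx -7.9821$)
$\left(5215 + F{\left(-119,-120 \right)}\right) \left(b + 17885\right) = \left(5215 - 119\right) \left(- \frac{447}{56} + 17885\right) = 5096 \cdot \frac{1001113}{56} = 91101283$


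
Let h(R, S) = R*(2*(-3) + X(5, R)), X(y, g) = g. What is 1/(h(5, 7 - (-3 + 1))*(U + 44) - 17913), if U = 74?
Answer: -1/18503 ≈ -5.4045e-5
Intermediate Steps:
h(R, S) = R*(-6 + R) (h(R, S) = R*(2*(-3) + R) = R*(-6 + R))
1/(h(5, 7 - (-3 + 1))*(U + 44) - 17913) = 1/((5*(-6 + 5))*(74 + 44) - 17913) = 1/((5*(-1))*118 - 17913) = 1/(-5*118 - 17913) = 1/(-590 - 17913) = 1/(-18503) = -1/18503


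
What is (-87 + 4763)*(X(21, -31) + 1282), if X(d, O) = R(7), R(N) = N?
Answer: 6027364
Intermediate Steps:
X(d, O) = 7
(-87 + 4763)*(X(21, -31) + 1282) = (-87 + 4763)*(7 + 1282) = 4676*1289 = 6027364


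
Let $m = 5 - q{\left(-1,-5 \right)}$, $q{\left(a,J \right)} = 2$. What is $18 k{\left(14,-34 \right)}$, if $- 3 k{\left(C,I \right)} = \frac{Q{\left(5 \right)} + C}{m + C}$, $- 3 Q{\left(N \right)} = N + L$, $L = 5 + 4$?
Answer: $- \frac{56}{17} \approx -3.2941$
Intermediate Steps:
$L = 9$
$Q{\left(N \right)} = -3 - \frac{N}{3}$ ($Q{\left(N \right)} = - \frac{N + 9}{3} = - \frac{9 + N}{3} = -3 - \frac{N}{3}$)
$m = 3$ ($m = 5 - 2 = 3$)
$k{\left(C,I \right)} = - \frac{- \frac{14}{3} + C}{3 \left(3 + C\right)}$ ($k{\left(C,I \right)} = - \frac{\left(\left(-3 - \frac{5}{3}\right) + C\right) \frac{1}{3 + C}}{3} = - \frac{\left(- \frac{14}{3} + C\right) \frac{1}{3 + C}}{3} = - \frac{\frac{1}{3 + C} \left(- \frac{14}{3} + C\right)}{3} = - \frac{- \frac{14}{3} + C}{3 \left(3 + C\right)}$)
$18 k{\left(14,-34 \right)} = 18 \frac{14 - 42}{9 \left(3 + 14\right)} = 18 \frac{14 - 42}{9 \cdot 17} = 18 \cdot \frac{1}{9} \cdot \frac{1}{17} \left(-28\right) = 18 \left(- \frac{28}{153}\right) = - \frac{56}{17}$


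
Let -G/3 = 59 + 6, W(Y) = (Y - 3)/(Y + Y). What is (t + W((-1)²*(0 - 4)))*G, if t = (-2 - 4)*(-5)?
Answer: -48165/8 ≈ -6020.6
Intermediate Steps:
W(Y) = (-3 + Y)/(2*Y) (W(Y) = (-3 + Y)/((2*Y)) = (-3 + Y)*(1/(2*Y)) = (-3 + Y)/(2*Y))
t = 30 (t = -6*(-5) = 30)
G = -195 (G = -3*(59 + 6) = -3*65 = -195)
(t + W((-1)²*(0 - 4)))*G = (30 + (-3 + (-1)²*(0 - 4))/(2*(((-1)²*(0 - 4)))))*(-195) = (30 + (-3 + 1*(-4))/(2*((1*(-4)))))*(-195) = (30 + (½)*(-3 - 4)/(-4))*(-195) = (30 + (½)*(-¼)*(-7))*(-195) = (30 + 7/8)*(-195) = (247/8)*(-195) = -48165/8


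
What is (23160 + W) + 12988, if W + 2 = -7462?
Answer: 28684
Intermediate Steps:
W = -7464 (W = -2 - 7462 = -7464)
(23160 + W) + 12988 = (23160 - 7464) + 12988 = 15696 + 12988 = 28684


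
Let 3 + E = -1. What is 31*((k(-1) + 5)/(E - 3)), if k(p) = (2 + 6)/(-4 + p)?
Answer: -527/35 ≈ -15.057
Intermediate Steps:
E = -4 (E = -3 - 1 = -4)
k(p) = 8/(-4 + p)
31*((k(-1) + 5)/(E - 3)) = 31*((8/(-4 - 1) + 5)/(-4 - 3)) = 31*((8/(-5) + 5)/(-7)) = 31*((8*(-⅕) + 5)*(-⅐)) = 31*((-8/5 + 5)*(-⅐)) = 31*((17/5)*(-⅐)) = 31*(-17/35) = -527/35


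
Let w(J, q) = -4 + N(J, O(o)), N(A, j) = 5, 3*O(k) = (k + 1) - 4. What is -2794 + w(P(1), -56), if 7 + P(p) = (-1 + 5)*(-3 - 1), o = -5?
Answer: -2793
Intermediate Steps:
P(p) = -23 (P(p) = -7 + (-1 + 5)*(-3 - 1) = -7 + 4*(-4) = -7 - 16 = -23)
O(k) = -1 + k/3 (O(k) = ((k + 1) - 4)/3 = ((1 + k) - 4)/3 = (-3 + k)/3 = -1 + k/3)
w(J, q) = 1 (w(J, q) = -4 + 5 = 1)
-2794 + w(P(1), -56) = -2794 + 1 = -2793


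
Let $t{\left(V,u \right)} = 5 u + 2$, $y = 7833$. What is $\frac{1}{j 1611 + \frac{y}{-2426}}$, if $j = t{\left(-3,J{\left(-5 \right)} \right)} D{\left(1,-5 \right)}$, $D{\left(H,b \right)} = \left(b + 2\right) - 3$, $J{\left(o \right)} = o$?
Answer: $\frac{2426}{539335635} \approx 4.4981 \cdot 10^{-6}$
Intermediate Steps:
$D{\left(H,b \right)} = -1 + b$ ($D{\left(H,b \right)} = \left(2 + b\right) - 3 = -1 + b$)
$t{\left(V,u \right)} = 2 + 5 u$
$j = 138$ ($j = \left(2 + 5 \left(-5\right)\right) \left(-1 - 5\right) = \left(2 - 25\right) \left(-6\right) = \left(-23\right) \left(-6\right) = 138$)
$\frac{1}{j 1611 + \frac{y}{-2426}} = \frac{1}{138 \cdot 1611 + \frac{7833}{-2426}} = \frac{1}{222318 + 7833 \left(- \frac{1}{2426}\right)} = \frac{1}{222318 - \frac{7833}{2426}} = \frac{1}{\frac{539335635}{2426}} = \frac{2426}{539335635}$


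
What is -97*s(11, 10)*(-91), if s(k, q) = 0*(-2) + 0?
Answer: 0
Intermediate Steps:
s(k, q) = 0 (s(k, q) = 0 + 0 = 0)
-97*s(11, 10)*(-91) = -97*0*(-91) = 0*(-91) = 0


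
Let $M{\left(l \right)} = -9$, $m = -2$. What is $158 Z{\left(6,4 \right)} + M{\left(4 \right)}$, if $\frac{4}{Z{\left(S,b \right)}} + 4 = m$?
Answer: $- \frac{343}{3} \approx -114.33$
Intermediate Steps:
$Z{\left(S,b \right)} = - \frac{2}{3}$ ($Z{\left(S,b \right)} = \frac{4}{-4 - 2} = \frac{4}{-6} = 4 \left(- \frac{1}{6}\right) = - \frac{2}{3}$)
$158 Z{\left(6,4 \right)} + M{\left(4 \right)} = 158 \left(- \frac{2}{3}\right) - 9 = - \frac{316}{3} - 9 = - \frac{343}{3}$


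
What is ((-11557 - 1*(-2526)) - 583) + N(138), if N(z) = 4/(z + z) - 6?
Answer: -663779/69 ≈ -9620.0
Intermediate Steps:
N(z) = -6 + 2/z (N(z) = 4/((2*z)) - 6 = 4*(1/(2*z)) - 6 = 2/z - 6 = -6 + 2/z)
((-11557 - 1*(-2526)) - 583) + N(138) = ((-11557 - 1*(-2526)) - 583) + (-6 + 2/138) = ((-11557 + 2526) - 583) + (-6 + 2*(1/138)) = (-9031 - 583) + (-6 + 1/69) = -9614 - 413/69 = -663779/69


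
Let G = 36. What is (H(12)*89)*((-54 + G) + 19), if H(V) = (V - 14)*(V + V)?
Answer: -4272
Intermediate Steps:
H(V) = 2*V*(-14 + V) (H(V) = (-14 + V)*(2*V) = 2*V*(-14 + V))
(H(12)*89)*((-54 + G) + 19) = ((2*12*(-14 + 12))*89)*((-54 + 36) + 19) = ((2*12*(-2))*89)*(-18 + 19) = -48*89*1 = -4272*1 = -4272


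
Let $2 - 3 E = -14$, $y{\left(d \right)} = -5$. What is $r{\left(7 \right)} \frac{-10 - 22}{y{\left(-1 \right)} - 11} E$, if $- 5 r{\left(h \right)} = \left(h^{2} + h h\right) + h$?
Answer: $-224$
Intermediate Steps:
$r{\left(h \right)} = - \frac{2 h^{2}}{5} - \frac{h}{5}$ ($r{\left(h \right)} = - \frac{\left(h^{2} + h h\right) + h}{5} = - \frac{\left(h^{2} + h^{2}\right) + h}{5} = - \frac{2 h^{2} + h}{5} = - \frac{h + 2 h^{2}}{5} = - \frac{2 h^{2}}{5} - \frac{h}{5}$)
$E = \frac{16}{3}$ ($E = \frac{2}{3} - - \frac{14}{3} = \frac{2}{3} + \frac{14}{3} = \frac{16}{3} \approx 5.3333$)
$r{\left(7 \right)} \frac{-10 - 22}{y{\left(-1 \right)} - 11} E = \left(- \frac{1}{5}\right) 7 \left(1 + 2 \cdot 7\right) \frac{-10 - 22}{-5 - 11} \cdot \frac{16}{3} = \left(- \frac{1}{5}\right) 7 \left(1 + 14\right) \left(- \frac{32}{-16}\right) \frac{16}{3} = \left(- \frac{1}{5}\right) 7 \cdot 15 \left(\left(-32\right) \left(- \frac{1}{16}\right)\right) \frac{16}{3} = \left(-21\right) 2 \cdot \frac{16}{3} = \left(-42\right) \frac{16}{3} = -224$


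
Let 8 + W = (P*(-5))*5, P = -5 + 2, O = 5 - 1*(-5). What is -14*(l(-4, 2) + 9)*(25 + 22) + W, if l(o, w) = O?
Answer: -12435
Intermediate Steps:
O = 10 (O = 5 + 5 = 10)
l(o, w) = 10
P = -3
W = 67 (W = -8 - 3*(-5)*5 = -8 + 15*5 = -8 + 75 = 67)
-14*(l(-4, 2) + 9)*(25 + 22) + W = -14*(10 + 9)*(25 + 22) + 67 = -266*47 + 67 = -14*893 + 67 = -12502 + 67 = -12435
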